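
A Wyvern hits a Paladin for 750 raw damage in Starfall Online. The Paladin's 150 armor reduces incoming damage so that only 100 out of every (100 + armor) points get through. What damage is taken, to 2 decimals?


actual = 750 * 100 / (100 + 150)
= 750 * 100 / 250
= 75000 / 250
= 300.00

300.00 damage


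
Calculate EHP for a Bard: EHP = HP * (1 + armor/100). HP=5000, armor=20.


EHP = 5000 * (1 + 20/100)
= 5000 * (1 + 0.2)
= 5000 * 1.2
= 6000.0

6000.0 EHP


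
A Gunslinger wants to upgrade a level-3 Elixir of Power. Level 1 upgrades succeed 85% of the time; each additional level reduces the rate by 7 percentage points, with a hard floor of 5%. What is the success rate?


raw_rate = 85 - 7 * (3 - 1)
= 85 - 7 * 2
= 85 - 14
= 71
Apply floor: max(71, 5) = 71%

71%


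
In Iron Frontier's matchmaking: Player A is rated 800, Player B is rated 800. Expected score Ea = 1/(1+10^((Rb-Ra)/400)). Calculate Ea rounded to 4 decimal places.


Elo expected score: Ea = 1/(1 + 10^((Rb-Ra)/400))
Rb - Ra = 800 - 800 = 0
(Rb-Ra)/400 = 0/400 = 0.0
10^0.0 = 1.0
Ea = 1/(1 + 1.0) = 1/2.0 = 0.5000

0.5000


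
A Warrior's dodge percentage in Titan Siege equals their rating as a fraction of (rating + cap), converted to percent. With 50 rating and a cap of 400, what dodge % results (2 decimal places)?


dodge% = 50 / (50 + 400) * 100
= 50 / 450 * 100
= 0.111111 * 100
= 11.11%

11.11%


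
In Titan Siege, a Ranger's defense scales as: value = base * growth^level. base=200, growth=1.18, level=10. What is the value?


value = base * growth^level
= 200 * 1.18^10
= 200 * 5.233836
= 1046.77

1046.77 defense


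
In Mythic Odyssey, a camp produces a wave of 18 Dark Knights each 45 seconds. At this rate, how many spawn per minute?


Spawns per minute = count * (60 / interval)
= 18 * (60 / 45)
= 18 * 1.3333
= 24.0

24.0 per minute


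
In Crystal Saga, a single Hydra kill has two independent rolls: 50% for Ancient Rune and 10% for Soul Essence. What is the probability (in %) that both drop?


For independent events, P(both) = P(A) * P(B)
= 50% * 10%
= 500 / 100 %
= 5.0%

5.0%


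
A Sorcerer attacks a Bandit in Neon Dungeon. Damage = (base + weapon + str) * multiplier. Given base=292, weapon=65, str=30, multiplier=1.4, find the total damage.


Sum base + weapon + str = 292 + 65 + 30 = 387
Multiply by 1.4:
387 * 1.4 = 541.8

541.8 damage


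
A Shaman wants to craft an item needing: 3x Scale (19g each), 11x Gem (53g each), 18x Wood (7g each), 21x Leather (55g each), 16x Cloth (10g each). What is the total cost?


Cost breakdown:
  Scale: 3 * 19 = 57
  Gem: 11 * 53 = 583
  Wood: 18 * 7 = 126
  Leather: 21 * 55 = 1155
  Cloth: 16 * 10 = 160
Total = 57 + 583 + 126 + 1155 + 160 = 2081

2081 gold


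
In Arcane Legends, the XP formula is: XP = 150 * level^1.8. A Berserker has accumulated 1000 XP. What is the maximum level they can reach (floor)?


XP = 150 * level^1.8, so level = (XP / 150)^(1/1.8)
= (1000 / 150)^(1/1.8)
= 6.6667^0.5556
= 2.869
Floor: level = 2

level 2


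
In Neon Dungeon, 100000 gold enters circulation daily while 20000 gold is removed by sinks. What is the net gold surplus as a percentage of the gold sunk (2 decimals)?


Net gold = 100000 - 20000 = 80000
Inflation rate = net / sunk * 100 = 80000 / 20000 * 100
= 4.0 * 100
= 400.00%

400.00%


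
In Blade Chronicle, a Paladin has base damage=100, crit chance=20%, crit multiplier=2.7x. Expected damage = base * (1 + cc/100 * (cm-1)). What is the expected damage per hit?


E[dmg] = base * (1 + crit_chance * (crit_mult - 1))
cc as decimal = 20/100 = 0.2
cm - 1 = 2.7 - 1 = 1.7
Bonus factor = 0.2 * 1.7 = 0.34
Total multiplier = 1 + 0.34 = 1.34
Expected damage = 100 * 1.34 = 134.00

134.00 damage


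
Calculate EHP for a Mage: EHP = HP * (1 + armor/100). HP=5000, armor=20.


EHP = 5000 * (1 + 20/100)
= 5000 * (1 + 0.2)
= 5000 * 1.2
= 6000.0

6000.0 EHP


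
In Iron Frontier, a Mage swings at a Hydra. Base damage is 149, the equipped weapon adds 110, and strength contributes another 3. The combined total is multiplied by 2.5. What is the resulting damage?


Sum base + weapon + str = 149 + 110 + 3 = 262
Multiply by 2.5:
262 * 2.5 = 655.0

655.0 damage


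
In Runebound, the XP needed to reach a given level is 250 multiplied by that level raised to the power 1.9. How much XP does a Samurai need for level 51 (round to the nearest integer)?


XP = 250 * level^1.9
Substitute level = 51:
XP = 250 * 51^1.9
= 250 * 1755.4293
= 438857

438857 XP


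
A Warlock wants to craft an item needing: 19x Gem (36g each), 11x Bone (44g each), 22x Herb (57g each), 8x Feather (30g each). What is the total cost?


Cost breakdown:
  Gem: 19 * 36 = 684
  Bone: 11 * 44 = 484
  Herb: 22 * 57 = 1254
  Feather: 8 * 30 = 240
Total = 684 + 484 + 1254 + 240 = 2662

2662 gold


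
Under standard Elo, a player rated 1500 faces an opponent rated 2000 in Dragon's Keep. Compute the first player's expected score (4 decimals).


Elo expected score: Ea = 1/(1 + 10^((Rb-Ra)/400))
Rb - Ra = 2000 - 1500 = 500
(Rb-Ra)/400 = 500/400 = 1.25
10^1.25 = 17.782794
Ea = 1/(1 + 17.782794) = 1/18.782794 = 0.0532

0.0532


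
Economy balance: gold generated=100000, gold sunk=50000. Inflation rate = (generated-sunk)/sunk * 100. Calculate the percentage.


Net gold = 100000 - 50000 = 50000
Inflation rate = net / sunk * 100 = 50000 / 50000 * 100
= 1.0 * 100
= 100.00%

100.00%


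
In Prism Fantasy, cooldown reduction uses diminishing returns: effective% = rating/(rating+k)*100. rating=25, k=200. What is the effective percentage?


effective% = rating / (rating + k) * 100
= 25 / (25 + 200) * 100
= 25 / 225 * 100
= 0.111111 * 100
= 11.11%

11.11%


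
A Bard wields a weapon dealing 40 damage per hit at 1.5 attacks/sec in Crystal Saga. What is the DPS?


DPS = damage * attack_speed
= 40 * 1.5
= 60.0

60.0 DPS


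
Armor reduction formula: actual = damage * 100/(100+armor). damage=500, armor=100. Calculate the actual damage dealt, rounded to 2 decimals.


actual = 500 * 100 / (100 + 100)
= 500 * 100 / 200
= 50000 / 200
= 250.00

250.00 damage


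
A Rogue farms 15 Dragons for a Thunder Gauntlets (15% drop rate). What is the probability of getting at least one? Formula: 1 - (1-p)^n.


P(at least one) = 1 - P(none) = 1 - (1-p)^n
p = 15/100 = 0.15
1 - p = 0.85
(1 - p)^15 = 0.85^15 = 0.087354
P(at least one) = 1 - 0.087354 = 0.9126

0.9126


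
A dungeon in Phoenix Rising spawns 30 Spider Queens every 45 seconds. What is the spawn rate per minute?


Spawns per minute = count * (60 / interval)
= 30 * (60 / 45)
= 30 * 1.3333
= 40.0

40.0 per minute


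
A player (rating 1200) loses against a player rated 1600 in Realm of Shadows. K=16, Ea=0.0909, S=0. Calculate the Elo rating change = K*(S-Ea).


Elo update: delta = K * (S - Ea), where S = 0 (loses)
S - Ea = 0 - 0.0909 = -0.0909
Rating change = 16 * -0.0909
= -1.45

-1.45 rating points


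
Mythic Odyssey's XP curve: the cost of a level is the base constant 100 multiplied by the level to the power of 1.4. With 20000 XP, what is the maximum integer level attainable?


XP = 100 * level^1.4, so level = (XP / 100)^(1/1.4)
= (20000 / 100)^(1/1.4)
= 200.0^0.7143
= 44.0142
Floor: level = 44

level 44


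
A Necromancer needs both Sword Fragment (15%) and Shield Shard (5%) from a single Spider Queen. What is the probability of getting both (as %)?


For independent events, P(both) = P(A) * P(B)
= 15% * 5%
= 75 / 100 %
= 0.75%

0.75%


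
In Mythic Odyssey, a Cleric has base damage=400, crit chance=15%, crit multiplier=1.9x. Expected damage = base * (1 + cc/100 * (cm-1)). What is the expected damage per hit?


E[dmg] = base * (1 + crit_chance * (crit_mult - 1))
cc as decimal = 15/100 = 0.15
cm - 1 = 1.9 - 1 = 0.9
Bonus factor = 0.15 * 0.9 = 0.135
Total multiplier = 1 + 0.135 = 1.135
Expected damage = 400 * 1.135 = 454.00

454.00 damage


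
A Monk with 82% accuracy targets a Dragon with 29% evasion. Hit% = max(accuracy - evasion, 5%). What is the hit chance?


accuracy - evasion = 82 - 29 = 53
Apply floor: max(53, 5) = 53
Hit chance = 53%

53%


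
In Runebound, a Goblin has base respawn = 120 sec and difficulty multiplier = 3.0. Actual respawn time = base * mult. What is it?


Respawn time = base * multiplier
= 120 * 3.0
= 360.0 seconds

360.0 seconds


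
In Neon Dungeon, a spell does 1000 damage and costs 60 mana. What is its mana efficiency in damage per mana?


Efficiency = damage / mana
= 1000 / 60
= 16.67

16.67 dmg/mana


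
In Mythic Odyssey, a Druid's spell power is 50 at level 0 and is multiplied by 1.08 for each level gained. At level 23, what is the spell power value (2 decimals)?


value = base * growth^level
= 50 * 1.08^23
= 50 * 5.871464
= 293.57

293.57 spell power


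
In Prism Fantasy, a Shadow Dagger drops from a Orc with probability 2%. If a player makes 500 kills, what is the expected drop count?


Expected drops = kills * (drop_rate / 100)
= 500 * (2 / 100)
= 500 * 0.02
= 10.0

10.0 drops


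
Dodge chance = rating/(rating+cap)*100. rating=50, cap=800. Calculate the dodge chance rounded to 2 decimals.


dodge% = 50 / (50 + 800) * 100
= 50 / 850 * 100
= 0.058824 * 100
= 5.88%

5.88%


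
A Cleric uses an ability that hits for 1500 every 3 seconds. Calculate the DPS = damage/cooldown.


DPS = damage / cooldown
= 1500 / 3
= 500.00

500.00 DPS


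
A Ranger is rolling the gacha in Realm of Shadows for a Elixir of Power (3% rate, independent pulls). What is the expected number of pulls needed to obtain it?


Expected pulls for a geometric distribution = 1/p = 100 / rate%
= 100 / 3
= 33.33

33.33 pulls


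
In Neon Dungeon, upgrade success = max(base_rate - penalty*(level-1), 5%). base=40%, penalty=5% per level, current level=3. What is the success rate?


raw_rate = 40 - 5 * (3 - 1)
= 40 - 5 * 2
= 40 - 10
= 30
Apply floor: max(30, 5) = 30%

30%


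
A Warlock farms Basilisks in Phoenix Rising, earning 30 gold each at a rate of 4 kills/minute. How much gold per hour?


Gold per minute = 30 * 4 = 120
Gold per hour = 120 * 60 = 7200

7200 gold/hour


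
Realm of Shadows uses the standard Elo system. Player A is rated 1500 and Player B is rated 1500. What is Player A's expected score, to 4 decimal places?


Elo expected score: Ea = 1/(1 + 10^((Rb-Ra)/400))
Rb - Ra = 1500 - 1500 = 0
(Rb-Ra)/400 = 0/400 = 0.0
10^0.0 = 1.0
Ea = 1/(1 + 1.0) = 1/2.0 = 0.5000

0.5000


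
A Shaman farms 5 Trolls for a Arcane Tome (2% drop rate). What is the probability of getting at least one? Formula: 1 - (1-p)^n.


P(at least one) = 1 - P(none) = 1 - (1-p)^n
p = 2/100 = 0.02
1 - p = 0.98
(1 - p)^5 = 0.98^5 = 0.903921
P(at least one) = 1 - 0.903921 = 0.0961

0.0961


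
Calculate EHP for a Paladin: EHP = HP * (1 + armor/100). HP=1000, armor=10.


EHP = 1000 * (1 + 10/100)
= 1000 * (1 + 0.1)
= 1000 * 1.1
= 1100.0

1100.0 EHP


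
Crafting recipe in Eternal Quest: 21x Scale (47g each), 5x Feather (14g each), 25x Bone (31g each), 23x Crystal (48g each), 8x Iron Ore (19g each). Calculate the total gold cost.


Cost breakdown:
  Scale: 21 * 47 = 987
  Feather: 5 * 14 = 70
  Bone: 25 * 31 = 775
  Crystal: 23 * 48 = 1104
  Iron Ore: 8 * 19 = 152
Total = 987 + 70 + 775 + 1104 + 152 = 3088

3088 gold


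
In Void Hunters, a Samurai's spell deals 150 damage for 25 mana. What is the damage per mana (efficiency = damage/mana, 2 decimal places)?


Efficiency = damage / mana
= 150 / 25
= 6.00

6.00 dmg/mana


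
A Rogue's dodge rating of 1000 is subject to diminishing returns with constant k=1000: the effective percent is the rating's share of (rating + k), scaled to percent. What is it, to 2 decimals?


effective% = rating / (rating + k) * 100
= 1000 / (1000 + 1000) * 100
= 1000 / 2000 * 100
= 0.5 * 100
= 50.00%

50.00%


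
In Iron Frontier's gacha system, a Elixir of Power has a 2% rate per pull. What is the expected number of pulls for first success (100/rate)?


Expected pulls for a geometric distribution = 1/p = 100 / rate%
= 100 / 2
= 50.0

50.0 pulls


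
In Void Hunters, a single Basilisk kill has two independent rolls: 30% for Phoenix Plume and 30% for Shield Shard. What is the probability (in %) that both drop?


For independent events, P(both) = P(A) * P(B)
= 30% * 30%
= 900 / 100 %
= 9.0%

9.0%


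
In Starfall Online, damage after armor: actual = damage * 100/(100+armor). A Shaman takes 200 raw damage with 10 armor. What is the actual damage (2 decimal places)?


actual = 200 * 100 / (100 + 10)
= 200 * 100 / 110
= 20000 / 110
= 181.82

181.82 damage


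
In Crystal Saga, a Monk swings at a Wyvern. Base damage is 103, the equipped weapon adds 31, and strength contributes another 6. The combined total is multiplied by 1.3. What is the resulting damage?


Sum base + weapon + str = 103 + 31 + 6 = 140
Multiply by 1.3:
140 * 1.3 = 182.0

182.0 damage


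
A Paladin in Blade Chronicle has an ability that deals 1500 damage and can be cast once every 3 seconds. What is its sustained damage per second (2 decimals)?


DPS = damage / cooldown
= 1500 / 3
= 500.00

500.00 DPS


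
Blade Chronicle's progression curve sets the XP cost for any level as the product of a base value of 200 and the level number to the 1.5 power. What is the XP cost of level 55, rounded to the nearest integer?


XP = 200 * level^1.5
Substitute level = 55:
XP = 200 * 55^1.5
= 200 * 407.8909
= 81578

81578 XP


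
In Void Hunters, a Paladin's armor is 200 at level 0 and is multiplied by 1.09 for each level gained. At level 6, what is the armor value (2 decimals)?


value = base * growth^level
= 200 * 1.09^6
= 200 * 1.6771
= 335.42

335.42 armor


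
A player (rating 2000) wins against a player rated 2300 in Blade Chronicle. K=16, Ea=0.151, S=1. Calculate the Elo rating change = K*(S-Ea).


Elo update: delta = K * (S - Ea), where S = 1 (wins)
S - Ea = 1 - 0.151 = 0.849
Rating change = 16 * 0.849
= 13.58

13.58 rating points


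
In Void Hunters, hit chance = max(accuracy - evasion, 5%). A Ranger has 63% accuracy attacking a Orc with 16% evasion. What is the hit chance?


accuracy - evasion = 63 - 16 = 47
Apply floor: max(47, 5) = 47
Hit chance = 47%

47%


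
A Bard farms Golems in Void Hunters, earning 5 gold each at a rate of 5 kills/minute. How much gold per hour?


Gold per minute = 5 * 5 = 25
Gold per hour = 25 * 60 = 1500

1500 gold/hour


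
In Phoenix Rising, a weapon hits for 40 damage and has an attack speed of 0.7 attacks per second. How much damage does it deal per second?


DPS = damage * attack_speed
= 40 * 0.7
= 28.0

28.0 DPS


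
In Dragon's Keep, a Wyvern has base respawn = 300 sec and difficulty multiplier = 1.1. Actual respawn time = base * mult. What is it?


Respawn time = base * multiplier
= 300 * 1.1
= 330.0 seconds

330.0 seconds


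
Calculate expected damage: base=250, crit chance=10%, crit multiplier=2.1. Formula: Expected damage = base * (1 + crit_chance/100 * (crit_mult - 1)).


E[dmg] = base * (1 + crit_chance * (crit_mult - 1))
cc as decimal = 10/100 = 0.1
cm - 1 = 2.1 - 1 = 1.1
Bonus factor = 0.1 * 1.1 = 0.11
Total multiplier = 1 + 0.11 = 1.11
Expected damage = 250 * 1.11 = 277.50

277.50 damage


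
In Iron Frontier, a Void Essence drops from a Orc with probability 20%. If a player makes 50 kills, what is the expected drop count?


Expected drops = kills * (drop_rate / 100)
= 50 * (20 / 100)
= 50 * 0.2
= 10.0

10.0 drops


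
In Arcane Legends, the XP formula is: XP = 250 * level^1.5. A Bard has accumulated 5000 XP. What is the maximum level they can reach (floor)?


XP = 250 * level^1.5, so level = (XP / 250)^(1/1.5)
= (5000 / 250)^(1/1.5)
= 20.0^0.6667
= 7.3681
Floor: level = 7

level 7


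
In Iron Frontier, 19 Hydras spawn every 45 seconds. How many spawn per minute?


Spawns per minute = count * (60 / interval)
= 19 * (60 / 45)
= 19 * 1.3333
= 25.33

25.33 per minute


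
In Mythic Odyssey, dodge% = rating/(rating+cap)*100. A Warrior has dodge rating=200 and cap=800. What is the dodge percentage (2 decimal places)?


dodge% = 200 / (200 + 800) * 100
= 200 / 1000 * 100
= 0.2 * 100
= 20.00%

20.00%


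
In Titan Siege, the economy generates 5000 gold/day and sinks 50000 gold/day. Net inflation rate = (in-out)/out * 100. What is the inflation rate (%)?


Net gold = 5000 - 50000 = -45000
Inflation rate = net / sunk * 100 = -45000 / 50000 * 100
= -0.9 * 100
= -90.00%

-90.00%


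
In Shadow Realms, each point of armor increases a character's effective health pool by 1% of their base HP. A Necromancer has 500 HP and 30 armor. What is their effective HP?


EHP = 500 * (1 + 30/100)
= 500 * (1 + 0.3)
= 500 * 1.3
= 650.0

650.0 EHP


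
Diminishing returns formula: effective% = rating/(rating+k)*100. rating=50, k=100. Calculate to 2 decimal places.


effective% = rating / (rating + k) * 100
= 50 / (50 + 100) * 100
= 50 / 150 * 100
= 0.333333 * 100
= 33.33%

33.33%


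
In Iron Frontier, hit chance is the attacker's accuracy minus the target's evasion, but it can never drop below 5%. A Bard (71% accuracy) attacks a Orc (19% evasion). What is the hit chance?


accuracy - evasion = 71 - 19 = 52
Apply floor: max(52, 5) = 52
Hit chance = 52%

52%


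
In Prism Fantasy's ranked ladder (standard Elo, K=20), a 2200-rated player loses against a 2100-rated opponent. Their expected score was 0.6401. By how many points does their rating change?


Elo update: delta = K * (S - Ea), where S = 0 (loses)
S - Ea = 0 - 0.6401 = -0.6401
Rating change = 20 * -0.6401
= -12.80

-12.80 rating points


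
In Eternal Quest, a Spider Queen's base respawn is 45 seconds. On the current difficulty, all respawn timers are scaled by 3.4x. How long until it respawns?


Respawn time = base * multiplier
= 45 * 3.4
= 153.0 seconds

153.0 seconds


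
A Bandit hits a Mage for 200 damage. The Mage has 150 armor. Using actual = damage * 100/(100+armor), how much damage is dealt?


actual = 200 * 100 / (100 + 150)
= 200 * 100 / 250
= 20000 / 250
= 80.00

80.00 damage


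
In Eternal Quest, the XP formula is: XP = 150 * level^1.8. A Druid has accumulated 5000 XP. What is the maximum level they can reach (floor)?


XP = 150 * level^1.8, so level = (XP / 150)^(1/1.8)
= (5000 / 150)^(1/1.8)
= 33.3333^0.5556
= 7.0153
Floor: level = 7

level 7


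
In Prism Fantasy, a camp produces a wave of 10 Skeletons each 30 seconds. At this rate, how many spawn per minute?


Spawns per minute = count * (60 / interval)
= 10 * (60 / 30)
= 10 * 2.0
= 20.0

20.0 per minute


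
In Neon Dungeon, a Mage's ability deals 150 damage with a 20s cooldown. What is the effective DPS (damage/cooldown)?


DPS = damage / cooldown
= 150 / 20
= 7.50

7.50 DPS


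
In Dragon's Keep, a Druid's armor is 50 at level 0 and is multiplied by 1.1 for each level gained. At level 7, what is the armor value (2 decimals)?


value = base * growth^level
= 50 * 1.1^7
= 50 * 1.948717
= 97.44

97.44 armor


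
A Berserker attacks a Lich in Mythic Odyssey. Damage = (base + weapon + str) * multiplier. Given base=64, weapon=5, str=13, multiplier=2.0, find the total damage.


Sum base + weapon + str = 64 + 5 + 13 = 82
Multiply by 2.0:
82 * 2.0 = 164.0

164.0 damage


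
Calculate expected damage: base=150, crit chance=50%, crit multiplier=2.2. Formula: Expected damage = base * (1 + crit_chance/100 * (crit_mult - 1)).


E[dmg] = base * (1 + crit_chance * (crit_mult - 1))
cc as decimal = 50/100 = 0.5
cm - 1 = 2.2 - 1 = 1.2
Bonus factor = 0.5 * 1.2 = 0.6
Total multiplier = 1 + 0.6 = 1.6
Expected damage = 150 * 1.6 = 240.00

240.00 damage


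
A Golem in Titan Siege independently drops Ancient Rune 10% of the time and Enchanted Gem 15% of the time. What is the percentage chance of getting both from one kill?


For independent events, P(both) = P(A) * P(B)
= 10% * 15%
= 150 / 100 %
= 1.5%

1.5%


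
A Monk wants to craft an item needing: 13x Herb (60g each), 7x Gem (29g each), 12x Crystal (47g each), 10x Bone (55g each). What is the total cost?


Cost breakdown:
  Herb: 13 * 60 = 780
  Gem: 7 * 29 = 203
  Crystal: 12 * 47 = 564
  Bone: 10 * 55 = 550
Total = 780 + 203 + 564 + 550 = 2097

2097 gold


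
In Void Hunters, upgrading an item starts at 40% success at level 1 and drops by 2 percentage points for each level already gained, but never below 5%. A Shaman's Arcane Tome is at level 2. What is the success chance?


raw_rate = 40 - 2 * (2 - 1)
= 40 - 2 * 1
= 40 - 2
= 38
Apply floor: max(38, 5) = 38%

38%


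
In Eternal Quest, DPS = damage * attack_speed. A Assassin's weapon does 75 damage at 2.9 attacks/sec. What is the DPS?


DPS = damage * attack_speed
= 75 * 2.9
= 217.5

217.5 DPS


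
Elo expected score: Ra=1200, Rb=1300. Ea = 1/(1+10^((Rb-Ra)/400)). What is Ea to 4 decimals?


Elo expected score: Ea = 1/(1 + 10^((Rb-Ra)/400))
Rb - Ra = 1300 - 1200 = 100
(Rb-Ra)/400 = 100/400 = 0.25
10^0.25 = 1.778279
Ea = 1/(1 + 1.778279) = 1/2.778279 = 0.3599

0.3599


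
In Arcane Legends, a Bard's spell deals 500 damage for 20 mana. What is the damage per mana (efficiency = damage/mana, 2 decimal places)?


Efficiency = damage / mana
= 500 / 20
= 25.00

25.00 dmg/mana


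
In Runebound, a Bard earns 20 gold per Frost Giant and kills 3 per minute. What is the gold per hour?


Gold per minute = 20 * 3 = 60
Gold per hour = 60 * 60 = 3600

3600 gold/hour


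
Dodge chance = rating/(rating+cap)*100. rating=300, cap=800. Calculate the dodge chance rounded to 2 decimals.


dodge% = 300 / (300 + 800) * 100
= 300 / 1100 * 100
= 0.272727 * 100
= 27.27%

27.27%


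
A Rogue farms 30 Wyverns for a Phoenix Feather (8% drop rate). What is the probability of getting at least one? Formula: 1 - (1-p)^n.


P(at least one) = 1 - P(none) = 1 - (1-p)^n
p = 8/100 = 0.08
1 - p = 0.92
(1 - p)^30 = 0.92^30 = 0.081966
P(at least one) = 1 - 0.081966 = 0.9180

0.9180


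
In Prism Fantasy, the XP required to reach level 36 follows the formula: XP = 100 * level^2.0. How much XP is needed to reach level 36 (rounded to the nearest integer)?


XP = 100 * level^2.0
Substitute level = 36:
XP = 100 * 36^2.0
= 100 * 1296.0
= 129600

129600 XP


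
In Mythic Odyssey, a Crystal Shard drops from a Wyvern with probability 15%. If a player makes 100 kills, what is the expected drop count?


Expected drops = kills * (drop_rate / 100)
= 100 * (15 / 100)
= 100 * 0.15
= 15.0

15.0 drops


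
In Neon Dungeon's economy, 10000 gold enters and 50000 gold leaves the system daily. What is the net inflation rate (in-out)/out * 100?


Net gold = 10000 - 50000 = -40000
Inflation rate = net / sunk * 100 = -40000 / 50000 * 100
= -0.8 * 100
= -80.00%

-80.00%


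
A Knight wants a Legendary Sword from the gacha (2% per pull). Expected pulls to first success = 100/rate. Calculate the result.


Expected pulls for a geometric distribution = 1/p = 100 / rate%
= 100 / 2
= 50.0

50.0 pulls


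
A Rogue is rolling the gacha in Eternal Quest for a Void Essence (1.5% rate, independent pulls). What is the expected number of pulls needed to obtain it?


Expected pulls for a geometric distribution = 1/p = 100 / rate%
= 100 / 1.5
= 66.67

66.67 pulls


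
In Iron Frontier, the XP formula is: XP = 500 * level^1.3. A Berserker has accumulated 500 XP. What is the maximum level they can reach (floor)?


XP = 500 * level^1.3, so level = (XP / 500)^(1/1.3)
= (500 / 500)^(1/1.3)
= 1.0^0.7692
= 1.0
Floor: level = 1

level 1


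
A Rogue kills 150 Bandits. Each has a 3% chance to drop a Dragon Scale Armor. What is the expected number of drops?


Expected drops = kills * (drop_rate / 100)
= 150 * (3 / 100)
= 150 * 0.03
= 4.5

4.5 drops


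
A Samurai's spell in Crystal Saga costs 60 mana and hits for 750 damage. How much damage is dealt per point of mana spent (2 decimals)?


Efficiency = damage / mana
= 750 / 60
= 12.50

12.50 dmg/mana


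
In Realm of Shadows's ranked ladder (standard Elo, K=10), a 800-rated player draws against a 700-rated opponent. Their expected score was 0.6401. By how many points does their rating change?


Elo update: delta = K * (S - Ea), where S = 0.5 (draws)
S - Ea = 0.5 - 0.6401 = -0.1401
Rating change = 10 * -0.1401
= -1.40

-1.40 rating points


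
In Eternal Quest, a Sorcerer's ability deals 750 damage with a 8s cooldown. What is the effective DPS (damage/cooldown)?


DPS = damage / cooldown
= 750 / 8
= 93.75

93.75 DPS


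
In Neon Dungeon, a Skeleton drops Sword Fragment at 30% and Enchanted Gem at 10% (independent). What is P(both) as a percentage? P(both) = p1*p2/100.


For independent events, P(both) = P(A) * P(B)
= 30% * 10%
= 300 / 100 %
= 3.0%

3.0%


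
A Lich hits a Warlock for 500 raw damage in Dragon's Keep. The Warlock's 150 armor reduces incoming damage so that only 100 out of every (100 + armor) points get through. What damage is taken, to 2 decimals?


actual = 500 * 100 / (100 + 150)
= 500 * 100 / 250
= 50000 / 250
= 200.00

200.00 damage


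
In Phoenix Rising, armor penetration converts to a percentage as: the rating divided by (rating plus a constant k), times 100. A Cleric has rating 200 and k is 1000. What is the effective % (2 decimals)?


effective% = rating / (rating + k) * 100
= 200 / (200 + 1000) * 100
= 200 / 1200 * 100
= 0.166667 * 100
= 16.67%

16.67%


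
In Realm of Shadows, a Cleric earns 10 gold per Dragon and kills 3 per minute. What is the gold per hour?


Gold per minute = 10 * 3 = 30
Gold per hour = 30 * 60 = 1800

1800 gold/hour


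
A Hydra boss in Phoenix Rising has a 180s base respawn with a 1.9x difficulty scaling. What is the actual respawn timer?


Respawn time = base * multiplier
= 180 * 1.9
= 342.0 seconds

342.0 seconds


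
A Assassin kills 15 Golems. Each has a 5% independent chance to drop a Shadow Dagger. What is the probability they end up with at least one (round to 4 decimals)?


P(at least one) = 1 - P(none) = 1 - (1-p)^n
p = 5/100 = 0.05
1 - p = 0.95
(1 - p)^15 = 0.95^15 = 0.463291
P(at least one) = 1 - 0.463291 = 0.5367

0.5367


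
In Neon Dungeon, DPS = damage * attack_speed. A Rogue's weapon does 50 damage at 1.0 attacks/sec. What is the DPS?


DPS = damage * attack_speed
= 50 * 1.0
= 50.0

50.0 DPS


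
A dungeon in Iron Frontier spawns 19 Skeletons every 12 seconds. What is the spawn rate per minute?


Spawns per minute = count * (60 / interval)
= 19 * (60 / 12)
= 19 * 5.0
= 95.0

95.0 per minute


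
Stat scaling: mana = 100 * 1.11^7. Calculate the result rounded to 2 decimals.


value = base * growth^level
= 100 * 1.11^7
= 100 * 2.07616
= 207.62

207.62 mana


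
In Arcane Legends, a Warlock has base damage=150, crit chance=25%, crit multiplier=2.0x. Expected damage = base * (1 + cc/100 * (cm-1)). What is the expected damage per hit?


E[dmg] = base * (1 + crit_chance * (crit_mult - 1))
cc as decimal = 25/100 = 0.25
cm - 1 = 2.0 - 1 = 1.0
Bonus factor = 0.25 * 1.0 = 0.25
Total multiplier = 1 + 0.25 = 1.25
Expected damage = 150 * 1.25 = 187.50

187.50 damage


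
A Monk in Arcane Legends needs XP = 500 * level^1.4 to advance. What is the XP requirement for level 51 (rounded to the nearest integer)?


XP = 500 * level^1.4
Substitute level = 51:
XP = 500 * 51^1.4
= 500 * 245.8093
= 122905

122905 XP


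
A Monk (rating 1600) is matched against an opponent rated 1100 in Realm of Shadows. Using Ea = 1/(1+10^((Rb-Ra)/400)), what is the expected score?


Elo expected score: Ea = 1/(1 + 10^((Rb-Ra)/400))
Rb - Ra = 1100 - 1600 = -500
(Rb-Ra)/400 = -500/400 = -1.25
10^-1.25 = 0.056234
Ea = 1/(1 + 0.056234) = 1/1.056234 = 0.9468

0.9468


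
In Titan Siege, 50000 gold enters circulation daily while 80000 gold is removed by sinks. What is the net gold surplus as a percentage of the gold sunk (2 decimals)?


Net gold = 50000 - 80000 = -30000
Inflation rate = net / sunk * 100 = -30000 / 80000 * 100
= -0.375 * 100
= -37.50%

-37.50%


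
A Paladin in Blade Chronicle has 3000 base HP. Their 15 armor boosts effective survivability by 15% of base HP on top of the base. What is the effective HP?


EHP = 3000 * (1 + 15/100)
= 3000 * (1 + 0.15)
= 3000 * 1.15
= 3450.0

3450.0 EHP


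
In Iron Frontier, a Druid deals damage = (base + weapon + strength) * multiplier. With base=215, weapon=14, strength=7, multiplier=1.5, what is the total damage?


Sum base + weapon + str = 215 + 14 + 7 = 236
Multiply by 1.5:
236 * 1.5 = 354.0

354.0 damage


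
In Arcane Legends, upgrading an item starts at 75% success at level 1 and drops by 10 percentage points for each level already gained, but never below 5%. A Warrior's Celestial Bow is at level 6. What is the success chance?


raw_rate = 75 - 10 * (6 - 1)
= 75 - 10 * 5
= 75 - 50
= 25
Apply floor: max(25, 5) = 25%

25%


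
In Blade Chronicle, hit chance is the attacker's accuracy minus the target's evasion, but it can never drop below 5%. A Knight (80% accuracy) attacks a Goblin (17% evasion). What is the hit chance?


accuracy - evasion = 80 - 17 = 63
Apply floor: max(63, 5) = 63
Hit chance = 63%

63%


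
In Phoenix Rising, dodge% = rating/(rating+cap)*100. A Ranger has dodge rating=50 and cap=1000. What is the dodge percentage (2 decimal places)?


dodge% = 50 / (50 + 1000) * 100
= 50 / 1050 * 100
= 0.047619 * 100
= 4.76%

4.76%


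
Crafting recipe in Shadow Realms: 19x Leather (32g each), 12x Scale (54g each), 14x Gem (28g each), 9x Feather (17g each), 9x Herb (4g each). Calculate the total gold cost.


Cost breakdown:
  Leather: 19 * 32 = 608
  Scale: 12 * 54 = 648
  Gem: 14 * 28 = 392
  Feather: 9 * 17 = 153
  Herb: 9 * 4 = 36
Total = 608 + 648 + 392 + 153 + 36 = 1837

1837 gold


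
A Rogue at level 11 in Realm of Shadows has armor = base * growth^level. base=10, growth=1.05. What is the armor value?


value = base * growth^level
= 10 * 1.05^11
= 10 * 1.710339
= 17.10

17.10 armor


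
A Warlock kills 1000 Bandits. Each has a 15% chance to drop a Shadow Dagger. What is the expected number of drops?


Expected drops = kills * (drop_rate / 100)
= 1000 * (15 / 100)
= 1000 * 0.15
= 150.0

150.0 drops


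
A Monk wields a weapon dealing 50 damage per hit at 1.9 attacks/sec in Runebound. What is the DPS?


DPS = damage * attack_speed
= 50 * 1.9
= 95.0

95.0 DPS


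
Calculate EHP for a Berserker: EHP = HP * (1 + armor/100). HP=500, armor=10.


EHP = 500 * (1 + 10/100)
= 500 * (1 + 0.1)
= 500 * 1.1
= 550.0

550.0 EHP


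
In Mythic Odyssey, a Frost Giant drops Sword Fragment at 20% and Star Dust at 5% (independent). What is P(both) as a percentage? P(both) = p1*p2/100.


For independent events, P(both) = P(A) * P(B)
= 20% * 5%
= 100 / 100 %
= 1.0%

1.0%


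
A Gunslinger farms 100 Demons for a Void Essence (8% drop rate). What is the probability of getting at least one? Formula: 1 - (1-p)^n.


P(at least one) = 1 - P(none) = 1 - (1-p)^n
p = 8/100 = 0.08
1 - p = 0.92
(1 - p)^100 = 0.92^100 = 0.000239
P(at least one) = 1 - 0.000239 = 0.9998

0.9998


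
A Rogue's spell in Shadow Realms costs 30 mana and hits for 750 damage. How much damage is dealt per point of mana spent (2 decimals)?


Efficiency = damage / mana
= 750 / 30
= 25.00

25.00 dmg/mana


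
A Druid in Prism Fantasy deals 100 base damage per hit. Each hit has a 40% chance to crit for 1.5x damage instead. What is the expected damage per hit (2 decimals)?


E[dmg] = base * (1 + crit_chance * (crit_mult - 1))
cc as decimal = 40/100 = 0.4
cm - 1 = 1.5 - 1 = 0.5
Bonus factor = 0.4 * 0.5 = 0.2
Total multiplier = 1 + 0.2 = 1.2
Expected damage = 100 * 1.2 = 120.00

120.00 damage


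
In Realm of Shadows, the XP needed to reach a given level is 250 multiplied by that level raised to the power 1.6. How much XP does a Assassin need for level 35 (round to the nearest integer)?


XP = 250 * level^1.6
Substitute level = 35:
XP = 250 * 35^1.6
= 250 * 295.4669
= 73867

73867 XP


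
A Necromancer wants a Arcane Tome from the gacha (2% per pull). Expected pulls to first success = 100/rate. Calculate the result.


Expected pulls for a geometric distribution = 1/p = 100 / rate%
= 100 / 2
= 50.0

50.0 pulls


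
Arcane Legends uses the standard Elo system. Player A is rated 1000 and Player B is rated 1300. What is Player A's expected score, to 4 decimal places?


Elo expected score: Ea = 1/(1 + 10^((Rb-Ra)/400))
Rb - Ra = 1300 - 1000 = 300
(Rb-Ra)/400 = 300/400 = 0.75
10^0.75 = 5.623413
Ea = 1/(1 + 5.623413) = 1/6.623413 = 0.1510

0.1510


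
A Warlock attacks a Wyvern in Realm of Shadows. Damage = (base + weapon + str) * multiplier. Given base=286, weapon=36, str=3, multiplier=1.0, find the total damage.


Sum base + weapon + str = 286 + 36 + 3 = 325
Multiply by 1.0:
325 * 1.0 = 325.0

325.0 damage


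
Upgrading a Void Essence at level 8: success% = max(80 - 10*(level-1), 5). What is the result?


raw_rate = 80 - 10 * (8 - 1)
= 80 - 10 * 7
= 80 - 70
= 10
Apply floor: max(10, 5) = 10%

10%


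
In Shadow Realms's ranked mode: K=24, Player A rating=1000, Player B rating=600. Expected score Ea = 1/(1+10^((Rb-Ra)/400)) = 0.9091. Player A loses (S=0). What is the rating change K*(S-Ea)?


Elo update: delta = K * (S - Ea), where S = 0 (loses)
S - Ea = 0 - 0.9091 = -0.9091
Rating change = 24 * -0.9091
= -21.82

-21.82 rating points


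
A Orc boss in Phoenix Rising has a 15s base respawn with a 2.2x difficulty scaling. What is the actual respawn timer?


Respawn time = base * multiplier
= 15 * 2.2
= 33.0 seconds

33.0 seconds


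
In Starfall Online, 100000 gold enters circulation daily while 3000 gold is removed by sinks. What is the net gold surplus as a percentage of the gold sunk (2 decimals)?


Net gold = 100000 - 3000 = 97000
Inflation rate = net / sunk * 100 = 97000 / 3000 * 100
= 32.333333 * 100
= 3233.33%

3233.33%


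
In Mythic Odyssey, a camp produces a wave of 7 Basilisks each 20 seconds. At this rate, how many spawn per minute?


Spawns per minute = count * (60 / interval)
= 7 * (60 / 20)
= 7 * 3.0
= 21.0

21.0 per minute


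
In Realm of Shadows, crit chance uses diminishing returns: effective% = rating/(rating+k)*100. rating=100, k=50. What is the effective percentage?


effective% = rating / (rating + k) * 100
= 100 / (100 + 50) * 100
= 100 / 150 * 100
= 0.666667 * 100
= 66.67%

66.67%


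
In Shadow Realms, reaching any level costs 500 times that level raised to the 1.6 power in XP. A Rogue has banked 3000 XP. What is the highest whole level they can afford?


XP = 500 * level^1.6, so level = (XP / 500)^(1/1.6)
= (3000 / 500)^(1/1.6)
= 6.0^0.625
= 3.0644
Floor: level = 3

level 3


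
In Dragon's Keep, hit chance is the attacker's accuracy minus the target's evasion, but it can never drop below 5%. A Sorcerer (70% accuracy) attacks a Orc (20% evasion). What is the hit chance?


accuracy - evasion = 70 - 20 = 50
Apply floor: max(50, 5) = 50
Hit chance = 50%

50%


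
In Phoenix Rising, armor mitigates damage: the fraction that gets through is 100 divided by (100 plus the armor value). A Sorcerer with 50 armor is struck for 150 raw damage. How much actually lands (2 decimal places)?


actual = 150 * 100 / (100 + 50)
= 150 * 100 / 150
= 15000 / 150
= 100.00

100.00 damage


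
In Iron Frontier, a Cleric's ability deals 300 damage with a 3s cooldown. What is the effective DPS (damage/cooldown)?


DPS = damage / cooldown
= 300 / 3
= 100.00

100.00 DPS


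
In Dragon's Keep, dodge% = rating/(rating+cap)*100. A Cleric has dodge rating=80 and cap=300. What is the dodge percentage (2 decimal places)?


dodge% = 80 / (80 + 300) * 100
= 80 / 380 * 100
= 0.210526 * 100
= 21.05%

21.05%


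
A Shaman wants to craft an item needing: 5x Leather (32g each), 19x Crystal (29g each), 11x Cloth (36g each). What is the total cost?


Cost breakdown:
  Leather: 5 * 32 = 160
  Crystal: 19 * 29 = 551
  Cloth: 11 * 36 = 396
Total = 160 + 551 + 396 = 1107

1107 gold


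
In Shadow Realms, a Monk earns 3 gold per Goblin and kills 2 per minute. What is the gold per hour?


Gold per minute = 3 * 2 = 6
Gold per hour = 6 * 60 = 360

360 gold/hour


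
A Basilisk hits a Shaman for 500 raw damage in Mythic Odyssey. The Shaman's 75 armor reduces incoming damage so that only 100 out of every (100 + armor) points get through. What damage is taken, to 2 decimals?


actual = 500 * 100 / (100 + 75)
= 500 * 100 / 175
= 50000 / 175
= 285.71

285.71 damage


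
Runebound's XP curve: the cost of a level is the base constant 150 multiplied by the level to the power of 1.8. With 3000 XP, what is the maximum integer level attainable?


XP = 150 * level^1.8, so level = (XP / 150)^(1/1.8)
= (3000 / 150)^(1/1.8)
= 20.0^0.5556
= 5.282
Floor: level = 5

level 5


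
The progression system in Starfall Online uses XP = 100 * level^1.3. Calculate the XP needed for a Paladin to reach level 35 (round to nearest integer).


XP = 100 * level^1.3
Substitute level = 35:
XP = 100 * 35^1.3
= 100 * 101.6924
= 10169

10169 XP


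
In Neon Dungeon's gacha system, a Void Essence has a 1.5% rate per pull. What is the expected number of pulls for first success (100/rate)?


Expected pulls for a geometric distribution = 1/p = 100 / rate%
= 100 / 1.5
= 66.67

66.67 pulls


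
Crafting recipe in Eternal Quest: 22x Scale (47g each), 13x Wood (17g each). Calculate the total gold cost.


Cost breakdown:
  Scale: 22 * 47 = 1034
  Wood: 13 * 17 = 221
Total = 1034 + 221 = 1255

1255 gold


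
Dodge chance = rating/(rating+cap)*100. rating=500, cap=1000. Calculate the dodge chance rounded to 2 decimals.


dodge% = 500 / (500 + 1000) * 100
= 500 / 1500 * 100
= 0.333333 * 100
= 33.33%

33.33%


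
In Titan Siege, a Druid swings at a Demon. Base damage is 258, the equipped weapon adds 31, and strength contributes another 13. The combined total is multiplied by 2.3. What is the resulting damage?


Sum base + weapon + str = 258 + 31 + 13 = 302
Multiply by 2.3:
302 * 2.3 = 694.6

694.6 damage


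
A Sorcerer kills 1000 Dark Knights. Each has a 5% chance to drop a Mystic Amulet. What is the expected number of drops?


Expected drops = kills * (drop_rate / 100)
= 1000 * (5 / 100)
= 1000 * 0.05
= 50.0

50.0 drops


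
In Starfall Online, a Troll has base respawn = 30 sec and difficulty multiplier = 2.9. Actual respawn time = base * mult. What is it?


Respawn time = base * multiplier
= 30 * 2.9
= 87.0 seconds

87.0 seconds


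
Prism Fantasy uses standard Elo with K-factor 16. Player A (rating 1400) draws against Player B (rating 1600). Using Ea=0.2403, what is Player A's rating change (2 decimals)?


Elo update: delta = K * (S - Ea), where S = 0.5 (draws)
S - Ea = 0.5 - 0.2403 = 0.2597
Rating change = 16 * 0.2597
= 4.16

4.16 rating points


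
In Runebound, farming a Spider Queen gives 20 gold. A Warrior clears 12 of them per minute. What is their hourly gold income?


Gold per minute = 20 * 12 = 240
Gold per hour = 240 * 60 = 14400

14400 gold/hour


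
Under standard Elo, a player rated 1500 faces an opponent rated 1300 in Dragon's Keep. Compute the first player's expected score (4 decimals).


Elo expected score: Ea = 1/(1 + 10^((Rb-Ra)/400))
Rb - Ra = 1300 - 1500 = -200
(Rb-Ra)/400 = -200/400 = -0.5
10^-0.5 = 0.316228
Ea = 1/(1 + 0.316228) = 1/1.316228 = 0.7597

0.7597


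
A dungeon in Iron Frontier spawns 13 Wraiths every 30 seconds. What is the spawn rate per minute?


Spawns per minute = count * (60 / interval)
= 13 * (60 / 30)
= 13 * 2.0
= 26.0

26.0 per minute


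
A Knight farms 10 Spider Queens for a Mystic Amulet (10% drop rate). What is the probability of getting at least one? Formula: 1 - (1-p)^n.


P(at least one) = 1 - P(none) = 1 - (1-p)^n
p = 10/100 = 0.1
1 - p = 0.9
(1 - p)^10 = 0.9^10 = 0.348678
P(at least one) = 1 - 0.348678 = 0.6513

0.6513
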